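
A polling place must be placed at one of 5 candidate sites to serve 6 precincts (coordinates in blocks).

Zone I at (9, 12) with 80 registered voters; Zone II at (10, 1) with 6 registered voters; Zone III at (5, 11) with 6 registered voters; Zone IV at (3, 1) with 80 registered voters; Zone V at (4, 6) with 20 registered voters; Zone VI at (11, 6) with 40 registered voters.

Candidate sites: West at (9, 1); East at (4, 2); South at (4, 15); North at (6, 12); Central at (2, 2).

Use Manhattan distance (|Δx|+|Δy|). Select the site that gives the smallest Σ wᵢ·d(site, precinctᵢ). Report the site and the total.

West, total 1930 blocks

Total weighted distance at each candidate:
  West (9, 1): total = 1930
  East (4, 2): total = 1982
  South (4, 15): total = 2810
  North (6, 12): total = 2062
  Central (2, 2): total = 2286
Minimum is at West with total 1930 blocks.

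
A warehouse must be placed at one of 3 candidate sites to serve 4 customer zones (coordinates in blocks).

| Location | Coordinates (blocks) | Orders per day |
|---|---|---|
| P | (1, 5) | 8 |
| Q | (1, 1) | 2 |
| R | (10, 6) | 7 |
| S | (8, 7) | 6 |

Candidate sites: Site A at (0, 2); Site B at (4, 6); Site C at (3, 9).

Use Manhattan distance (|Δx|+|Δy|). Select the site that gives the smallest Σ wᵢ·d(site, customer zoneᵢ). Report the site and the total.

Total weighted distance at each candidate:
  Site A (0, 2): total = 212
  Site B (4, 6): total = 120
  Site C (3, 9): total = 180
Minimum is at Site B with total 120 blocks.

Site B, total 120 blocks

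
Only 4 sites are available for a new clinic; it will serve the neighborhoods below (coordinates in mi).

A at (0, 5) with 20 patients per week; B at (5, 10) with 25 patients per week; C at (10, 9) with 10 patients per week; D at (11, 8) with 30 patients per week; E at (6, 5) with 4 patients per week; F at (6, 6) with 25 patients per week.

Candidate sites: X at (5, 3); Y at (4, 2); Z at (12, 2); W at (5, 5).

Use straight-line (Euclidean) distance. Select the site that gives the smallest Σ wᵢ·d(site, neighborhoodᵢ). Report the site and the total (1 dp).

W, total 529.6 mi

Total weighted distance at each candidate:
  X (5, 3): total = 683.1
  Y (4, 2): total = 796.6
  Z (12, 2): total = 975.5
  W (5, 5): total = 529.6
Minimum is at W with total 529.6 mi.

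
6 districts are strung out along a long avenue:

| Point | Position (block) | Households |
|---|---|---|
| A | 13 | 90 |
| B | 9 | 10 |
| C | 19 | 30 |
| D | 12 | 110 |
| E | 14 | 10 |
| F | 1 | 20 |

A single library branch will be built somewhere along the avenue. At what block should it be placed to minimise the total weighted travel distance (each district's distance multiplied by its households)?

For a sum of weighted absolute distances on a line, the optimum is the weighted median (not the mean). Total weight W = 270; half-weight = 135.
Sort by position and accumulate weight:
  block 1 (F, w=20) → cum 20
  block 9 (B, w=10) → cum 30
  block 12 (D, w=110) → cum 140  ≥ 135 → median here
  block 13 (A, w=90) → cum 230
  block 14 (E, w=10) → cum 240
  block 19 (C, w=30) → cum 270
Optimal location: block 12.

x = 12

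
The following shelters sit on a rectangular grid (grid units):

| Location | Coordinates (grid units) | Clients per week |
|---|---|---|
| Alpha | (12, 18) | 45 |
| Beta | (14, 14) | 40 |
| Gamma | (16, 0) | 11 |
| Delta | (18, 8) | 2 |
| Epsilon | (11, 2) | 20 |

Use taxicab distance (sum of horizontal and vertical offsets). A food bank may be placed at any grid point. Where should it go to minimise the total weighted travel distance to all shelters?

(12, 14)

Manhattan distance separates: Σwᵢ(|x−xᵢ|+|y−yᵢ|) = Σwᵢ|x−xᵢ| + Σwᵢ|y−yᵢ|, so x and y are optimised independently as 1-D weighted medians.
Total weight W = 118; half = 59.
x-coordinate, sorted with cumulative weight:
  x=11 (Epsilon, w=20) cum 20
  x=12 (Alpha, w=45) cum 65  ← median
  x=14 (Beta, w=40) cum 105
  x=16 (Gamma, w=11) cum 116
  x=18 (Delta, w=2) cum 118
⇒ x* = 12
y-coordinate, sorted with cumulative weight:
  y=0 (Gamma, w=11) cum 11
  y=2 (Epsilon, w=20) cum 31
  y=8 (Delta, w=2) cum 33
  y=14 (Beta, w=40) cum 73  ← median
  y=18 (Alpha, w=45) cum 118
⇒ y* = 14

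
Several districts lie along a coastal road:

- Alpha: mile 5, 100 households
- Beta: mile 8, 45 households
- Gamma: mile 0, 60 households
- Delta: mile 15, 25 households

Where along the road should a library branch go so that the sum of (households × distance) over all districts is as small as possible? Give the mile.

For a sum of weighted absolute distances on a line, the optimum is the weighted median (not the mean). Total weight W = 230; half-weight = 115.
Sort by position and accumulate weight:
  mile 0 (Gamma, w=60) → cum 60
  mile 5 (Alpha, w=100) → cum 160  ≥ 115 → median here
  mile 8 (Beta, w=45) → cum 205
  mile 15 (Delta, w=25) → cum 230
Optimal location: mile 5.

x = 5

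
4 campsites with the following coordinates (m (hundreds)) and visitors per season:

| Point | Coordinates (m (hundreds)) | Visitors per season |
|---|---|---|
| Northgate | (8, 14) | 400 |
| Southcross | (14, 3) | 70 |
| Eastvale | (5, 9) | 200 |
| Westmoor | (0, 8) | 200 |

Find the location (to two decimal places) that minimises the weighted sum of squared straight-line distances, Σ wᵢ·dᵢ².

The minimiser of Σwᵢ‖p−pᵢ‖² is the weighted centroid p* = (Σwᵢpᵢ)/(Σwᵢ).
Σwᵢ = 870.
Σwᵢxᵢ = 400·8 + 70·14 + 200·5 + 200·0 = 5180.
Σwᵢyᵢ = 400·14 + 70·3 + 200·9 + 200·8 = 9210.
x* = 5180/870 = 5.95, y* = 9210/870 = 10.59.

(5.95, 10.59)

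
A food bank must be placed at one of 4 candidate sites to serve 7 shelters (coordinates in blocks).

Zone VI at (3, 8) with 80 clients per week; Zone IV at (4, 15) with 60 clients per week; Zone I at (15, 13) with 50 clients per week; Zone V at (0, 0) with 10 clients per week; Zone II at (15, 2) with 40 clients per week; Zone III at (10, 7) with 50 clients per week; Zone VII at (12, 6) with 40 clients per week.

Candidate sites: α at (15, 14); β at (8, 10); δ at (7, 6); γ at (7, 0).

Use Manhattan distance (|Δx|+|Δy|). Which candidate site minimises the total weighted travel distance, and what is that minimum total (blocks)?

Total weighted distance at each candidate:
  α (15, 14): total = 4020
  β (8, 10): total = 2950
  δ (7, 6): total = 2960
  γ (7, 0): total = 4500
Minimum is at β with total 2950 blocks.

β, total 2950 blocks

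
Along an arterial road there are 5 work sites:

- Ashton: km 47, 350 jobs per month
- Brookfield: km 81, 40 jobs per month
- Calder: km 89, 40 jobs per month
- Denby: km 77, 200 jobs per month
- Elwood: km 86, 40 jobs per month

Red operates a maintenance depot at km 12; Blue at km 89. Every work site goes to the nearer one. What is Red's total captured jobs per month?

The indifferent point is the midpoint (12+89)/2 = 50.5; work sites left of it (closer to Red at 12) go to Red, those right go to Blue.
  Ashton at 47 (w=350) → Red
  Denby at 77 (w=200) → Blue
  Brookfield at 81 (w=40) → Blue
  Elwood at 86 (w=40) → Blue
  Calder at 89 (w=40) → Blue
Red captures 350; Blue captures 320.

350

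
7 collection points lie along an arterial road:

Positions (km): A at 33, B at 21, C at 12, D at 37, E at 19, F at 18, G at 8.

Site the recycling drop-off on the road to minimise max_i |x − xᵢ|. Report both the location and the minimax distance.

location 22.5, max distance 14.5

The 1-center on a line is the midpoint of the two extreme points: leftmost at 8, rightmost at 37.
Optimal location = (8 + 37)/2 = 22.5; maximum distance = (37 − 8)/2 = 14.5.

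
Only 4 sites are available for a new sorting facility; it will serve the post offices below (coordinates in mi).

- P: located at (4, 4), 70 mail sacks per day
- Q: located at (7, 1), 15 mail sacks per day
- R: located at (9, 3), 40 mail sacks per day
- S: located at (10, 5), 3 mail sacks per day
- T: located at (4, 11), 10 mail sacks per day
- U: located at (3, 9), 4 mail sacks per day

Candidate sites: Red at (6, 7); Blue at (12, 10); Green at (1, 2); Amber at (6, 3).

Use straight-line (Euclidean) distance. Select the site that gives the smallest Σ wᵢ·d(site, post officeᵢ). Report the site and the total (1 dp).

Total weighted distance at each candidate:
  Red (6, 7): total = 616.2
  Blue (12, 10): total = 1292.1
  Green (1, 2): total = 818.6
  Amber (6, 3): total = 432.8
Minimum is at Amber with total 432.8 mi.

Amber, total 432.8 mi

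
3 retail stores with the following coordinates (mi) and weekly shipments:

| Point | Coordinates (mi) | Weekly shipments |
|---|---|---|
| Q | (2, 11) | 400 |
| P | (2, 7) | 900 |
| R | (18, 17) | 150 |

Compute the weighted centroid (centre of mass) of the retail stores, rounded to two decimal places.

(3.66, 9.14)

The minimiser of Σwᵢ‖p−pᵢ‖² is the weighted centroid p* = (Σwᵢpᵢ)/(Σwᵢ).
Σwᵢ = 1450.
Σwᵢxᵢ = 400·2 + 900·2 + 150·18 = 5300.
Σwᵢyᵢ = 400·11 + 900·7 + 150·17 = 13250.
x* = 5300/1450 = 3.66, y* = 13250/1450 = 9.14.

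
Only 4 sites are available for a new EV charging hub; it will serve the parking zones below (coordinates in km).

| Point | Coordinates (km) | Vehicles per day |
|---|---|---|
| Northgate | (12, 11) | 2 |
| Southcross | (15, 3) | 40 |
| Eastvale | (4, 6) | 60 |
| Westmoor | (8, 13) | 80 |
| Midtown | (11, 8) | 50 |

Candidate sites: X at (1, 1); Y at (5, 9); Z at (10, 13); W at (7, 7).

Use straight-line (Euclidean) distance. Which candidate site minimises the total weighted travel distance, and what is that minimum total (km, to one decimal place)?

Total weighted distance at each candidate:
  X (1, 1): total = 2667.0
  Y (5, 9): total = 1374.9
  Z (10, 13): total = 1421.0
  W (7, 7): total = 1253.1
Minimum is at W with total 1253.1 km.

W, total 1253.1 km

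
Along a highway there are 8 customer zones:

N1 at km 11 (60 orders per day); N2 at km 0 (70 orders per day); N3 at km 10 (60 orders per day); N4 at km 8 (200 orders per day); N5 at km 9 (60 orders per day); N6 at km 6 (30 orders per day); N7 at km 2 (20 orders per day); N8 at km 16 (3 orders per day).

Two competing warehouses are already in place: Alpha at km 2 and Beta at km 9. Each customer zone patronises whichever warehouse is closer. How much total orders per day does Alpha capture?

The indifferent point is the midpoint (2+9)/2 = 5.5; customer zones left of it (closer to Alpha at 2) go to Alpha, those right go to Beta.
  N2 at 0 (w=70) → Alpha
  N7 at 2 (w=20) → Alpha
  N6 at 6 (w=30) → Beta
  N4 at 8 (w=200) → Beta
  N5 at 9 (w=60) → Beta
  N3 at 10 (w=60) → Beta
  N1 at 11 (w=60) → Beta
  N8 at 16 (w=3) → Beta
Alpha captures 90; Beta captures 413.

90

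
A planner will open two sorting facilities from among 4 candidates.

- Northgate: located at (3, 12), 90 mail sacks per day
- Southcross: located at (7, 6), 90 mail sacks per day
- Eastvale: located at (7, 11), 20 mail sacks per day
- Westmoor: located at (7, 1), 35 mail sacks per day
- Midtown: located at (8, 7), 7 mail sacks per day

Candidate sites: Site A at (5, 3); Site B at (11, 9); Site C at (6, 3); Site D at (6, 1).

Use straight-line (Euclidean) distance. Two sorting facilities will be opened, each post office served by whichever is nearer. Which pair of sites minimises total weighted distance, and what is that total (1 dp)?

{Site B, Site C}, total 1246.5

Evaluate every pair (each demand assigned to the nearer of the two):
  {Site B, Site C}: total = 1246.5
  {Site A, Site B}: total = 1307.1
  {Site C, Site D}: total = 1366.0
  {Site B, Site D}: total = 1368.6
  {Site A, Site C}: total = 1385.2
  {Site A, Site D}: total = 1389.2
Best pair: {Site B, Site C} with total 1246.5.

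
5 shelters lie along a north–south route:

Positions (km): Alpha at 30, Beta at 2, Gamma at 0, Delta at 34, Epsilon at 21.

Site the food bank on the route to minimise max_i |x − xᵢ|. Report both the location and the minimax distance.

location 17, max distance 17

The 1-center on a line is the midpoint of the two extreme points: leftmost at 0, rightmost at 34.
Optimal location = (0 + 34)/2 = 17; maximum distance = (34 − 0)/2 = 17.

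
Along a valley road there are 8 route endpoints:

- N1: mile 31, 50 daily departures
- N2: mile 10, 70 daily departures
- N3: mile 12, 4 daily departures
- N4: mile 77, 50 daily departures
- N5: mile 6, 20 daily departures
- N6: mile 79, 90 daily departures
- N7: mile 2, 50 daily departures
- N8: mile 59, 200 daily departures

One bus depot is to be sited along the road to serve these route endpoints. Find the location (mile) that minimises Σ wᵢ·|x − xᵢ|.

For a sum of weighted absolute distances on a line, the optimum is the weighted median (not the mean). Total weight W = 534; half-weight = 267.
Sort by position and accumulate weight:
  mile 2 (N7, w=50) → cum 50
  mile 6 (N5, w=20) → cum 70
  mile 10 (N2, w=70) → cum 140
  mile 12 (N3, w=4) → cum 144
  mile 31 (N1, w=50) → cum 194
  mile 59 (N8, w=200) → cum 394  ≥ 267 → median here
  mile 77 (N4, w=50) → cum 444
  mile 79 (N6, w=90) → cum 534
Optimal location: mile 59.

x = 59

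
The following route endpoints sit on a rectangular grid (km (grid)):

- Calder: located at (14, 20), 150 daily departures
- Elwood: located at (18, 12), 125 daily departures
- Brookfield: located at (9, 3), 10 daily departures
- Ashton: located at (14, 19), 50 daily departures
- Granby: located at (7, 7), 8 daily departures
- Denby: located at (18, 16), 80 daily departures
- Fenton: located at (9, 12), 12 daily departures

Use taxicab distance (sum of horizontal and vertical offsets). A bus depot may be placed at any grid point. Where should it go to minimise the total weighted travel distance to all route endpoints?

Manhattan distance separates: Σwᵢ(|x−xᵢ|+|y−yᵢ|) = Σwᵢ|x−xᵢ| + Σwᵢ|y−yᵢ|, so x and y are optimised independently as 1-D weighted medians.
Total weight W = 435; half = 217.5.
x-coordinate, sorted with cumulative weight:
  x=7 (Granby, w=8) cum 8
  x=9 (Brookfield, w=10) cum 18
  x=9 (Fenton, w=12) cum 30
  x=14 (Calder, w=150) cum 180
  x=14 (Ashton, w=50) cum 230  ← median
  x=18 (Elwood, w=125) cum 355
  x=18 (Denby, w=80) cum 435
⇒ x* = 14
y-coordinate, sorted with cumulative weight:
  y=3 (Brookfield, w=10) cum 10
  y=7 (Granby, w=8) cum 18
  y=12 (Elwood, w=125) cum 143
  y=12 (Fenton, w=12) cum 155
  y=16 (Denby, w=80) cum 235  ← median
  y=19 (Ashton, w=50) cum 285
  y=20 (Calder, w=150) cum 435
⇒ y* = 16

(14, 16)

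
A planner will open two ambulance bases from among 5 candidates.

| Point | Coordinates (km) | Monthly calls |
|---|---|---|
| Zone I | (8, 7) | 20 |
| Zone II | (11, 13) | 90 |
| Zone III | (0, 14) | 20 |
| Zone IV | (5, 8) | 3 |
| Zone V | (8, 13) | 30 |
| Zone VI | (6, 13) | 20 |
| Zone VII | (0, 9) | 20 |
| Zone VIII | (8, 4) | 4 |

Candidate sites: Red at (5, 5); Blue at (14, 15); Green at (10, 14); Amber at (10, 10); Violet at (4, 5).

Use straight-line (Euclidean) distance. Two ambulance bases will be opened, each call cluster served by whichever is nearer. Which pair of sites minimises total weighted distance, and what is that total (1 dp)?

Evaluate every pair (each demand assigned to the nearer of the two):
  {Red, Green}: total = 698.6
  {Green, Violet}: total = 702.4
  {Green, Amber}: total = 791.4
  {Amber, Violet}: total = 901.0
  {Blue, Green}: total = 910.3
  {Red, Amber}: total = 920.5
  {Blue, Amber}: total = 1022.7
  {Red, Blue}: total = 1103.2
  {Blue, Violet}: total = 1104.7
  {Red, Violet}: total = 1721.4
Best pair: {Red, Green} with total 698.6.

{Red, Green}, total 698.6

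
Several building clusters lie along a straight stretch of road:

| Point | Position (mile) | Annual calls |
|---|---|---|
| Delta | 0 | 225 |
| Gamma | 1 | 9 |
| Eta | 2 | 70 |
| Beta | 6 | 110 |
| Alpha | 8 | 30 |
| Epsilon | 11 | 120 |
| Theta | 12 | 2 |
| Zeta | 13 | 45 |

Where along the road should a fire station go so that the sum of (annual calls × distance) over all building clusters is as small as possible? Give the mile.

For a sum of weighted absolute distances on a line, the optimum is the weighted median (not the mean). Total weight W = 611; half-weight = 305.5.
Sort by position and accumulate weight:
  mile 0 (Delta, w=225) → cum 225
  mile 1 (Gamma, w=9) → cum 234
  mile 2 (Eta, w=70) → cum 304
  mile 6 (Beta, w=110) → cum 414  ≥ 305.5 → median here
  mile 8 (Alpha, w=30) → cum 444
  mile 11 (Epsilon, w=120) → cum 564
  mile 12 (Theta, w=2) → cum 566
  mile 13 (Zeta, w=45) → cum 611
Optimal location: mile 6.

x = 6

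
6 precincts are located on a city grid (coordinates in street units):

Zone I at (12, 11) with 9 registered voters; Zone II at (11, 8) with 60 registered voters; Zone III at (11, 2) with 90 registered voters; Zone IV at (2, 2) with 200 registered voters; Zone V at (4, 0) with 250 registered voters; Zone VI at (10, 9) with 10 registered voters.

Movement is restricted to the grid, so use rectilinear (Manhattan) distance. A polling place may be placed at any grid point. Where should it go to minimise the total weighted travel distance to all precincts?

Manhattan distance separates: Σwᵢ(|x−xᵢ|+|y−yᵢ|) = Σwᵢ|x−xᵢ| + Σwᵢ|y−yᵢ|, so x and y are optimised independently as 1-D weighted medians.
Total weight W = 619; half = 309.5.
x-coordinate, sorted with cumulative weight:
  x=2 (Zone IV, w=200) cum 200
  x=4 (Zone V, w=250) cum 450  ← median
  x=10 (Zone VI, w=10) cum 460
  x=11 (Zone II, w=60) cum 520
  x=11 (Zone III, w=90) cum 610
  x=12 (Zone I, w=9) cum 619
⇒ x* = 4
y-coordinate, sorted with cumulative weight:
  y=0 (Zone V, w=250) cum 250
  y=2 (Zone III, w=90) cum 340  ← median
  y=2 (Zone IV, w=200) cum 540
  y=8 (Zone II, w=60) cum 600
  y=9 (Zone VI, w=10) cum 610
  y=11 (Zone I, w=9) cum 619
⇒ y* = 2

(4, 2)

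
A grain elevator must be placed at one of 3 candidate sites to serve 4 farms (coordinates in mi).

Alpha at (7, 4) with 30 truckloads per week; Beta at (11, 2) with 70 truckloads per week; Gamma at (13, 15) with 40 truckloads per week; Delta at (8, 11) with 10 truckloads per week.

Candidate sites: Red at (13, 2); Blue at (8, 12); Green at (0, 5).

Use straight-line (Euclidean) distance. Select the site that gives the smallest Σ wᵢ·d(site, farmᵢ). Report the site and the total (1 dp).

Red, total 952.7 mi

Total weighted distance at each candidate:
  Red (13, 2): total = 952.7
  Blue (8, 12): total = 1215.9
  Green (0, 5): total = 1766.3
Minimum is at Red with total 952.7 mi.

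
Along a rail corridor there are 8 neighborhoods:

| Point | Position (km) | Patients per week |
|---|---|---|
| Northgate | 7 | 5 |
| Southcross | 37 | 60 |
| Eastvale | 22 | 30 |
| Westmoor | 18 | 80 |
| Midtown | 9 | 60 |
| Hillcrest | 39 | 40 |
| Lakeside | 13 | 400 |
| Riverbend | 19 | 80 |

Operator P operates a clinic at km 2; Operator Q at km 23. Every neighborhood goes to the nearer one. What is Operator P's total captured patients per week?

65

The indifferent point is the midpoint (2+23)/2 = 12.5; neighborhoods left of it (closer to Operator P at 2) go to Operator P, those right go to Operator Q.
  Northgate at 7 (w=5) → Operator P
  Midtown at 9 (w=60) → Operator P
  Lakeside at 13 (w=400) → Operator Q
  Westmoor at 18 (w=80) → Operator Q
  Riverbend at 19 (w=80) → Operator Q
  Eastvale at 22 (w=30) → Operator Q
  Southcross at 37 (w=60) → Operator Q
  Hillcrest at 39 (w=40) → Operator Q
Operator P captures 65; Operator Q captures 690.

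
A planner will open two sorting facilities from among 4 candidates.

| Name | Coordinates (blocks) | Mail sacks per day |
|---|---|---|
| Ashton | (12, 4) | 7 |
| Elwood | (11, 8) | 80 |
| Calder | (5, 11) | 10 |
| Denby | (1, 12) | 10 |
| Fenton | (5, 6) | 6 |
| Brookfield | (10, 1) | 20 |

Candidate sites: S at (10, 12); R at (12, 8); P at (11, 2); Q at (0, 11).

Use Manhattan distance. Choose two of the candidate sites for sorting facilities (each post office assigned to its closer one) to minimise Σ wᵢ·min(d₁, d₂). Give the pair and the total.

Evaluate every pair (each demand assigned to the nearer of the two):
  {R, Q}: total = 412
  {R, P}: total = 445
  {S, R}: total = 492
  {S, P}: total = 671
  {P, Q}: total = 671
  {S, Q}: total = 820
Best pair: {R, Q} with total 412.

{R, Q}, total 412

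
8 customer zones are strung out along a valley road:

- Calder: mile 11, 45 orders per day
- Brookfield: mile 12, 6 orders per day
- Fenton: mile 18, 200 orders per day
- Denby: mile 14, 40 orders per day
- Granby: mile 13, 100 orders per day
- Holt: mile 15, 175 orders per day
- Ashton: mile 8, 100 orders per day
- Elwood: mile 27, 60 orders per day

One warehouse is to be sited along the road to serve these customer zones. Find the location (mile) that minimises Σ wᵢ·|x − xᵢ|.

For a sum of weighted absolute distances on a line, the optimum is the weighted median (not the mean). Total weight W = 726; half-weight = 363.
Sort by position and accumulate weight:
  mile 8 (Ashton, w=100) → cum 100
  mile 11 (Calder, w=45) → cum 145
  mile 12 (Brookfield, w=6) → cum 151
  mile 13 (Granby, w=100) → cum 251
  mile 14 (Denby, w=40) → cum 291
  mile 15 (Holt, w=175) → cum 466  ≥ 363 → median here
  mile 18 (Fenton, w=200) → cum 666
  mile 27 (Elwood, w=60) → cum 726
Optimal location: mile 15.

x = 15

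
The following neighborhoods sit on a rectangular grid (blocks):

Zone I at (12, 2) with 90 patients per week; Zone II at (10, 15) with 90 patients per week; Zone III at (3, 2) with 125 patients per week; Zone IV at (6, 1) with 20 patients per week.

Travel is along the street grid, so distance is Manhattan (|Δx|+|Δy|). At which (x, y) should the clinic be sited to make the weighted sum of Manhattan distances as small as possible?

Manhattan distance separates: Σwᵢ(|x−xᵢ|+|y−yᵢ|) = Σwᵢ|x−xᵢ| + Σwᵢ|y−yᵢ|, so x and y are optimised independently as 1-D weighted medians.
Total weight W = 325; half = 162.5.
x-coordinate, sorted with cumulative weight:
  x=3 (Zone III, w=125) cum 125
  x=6 (Zone IV, w=20) cum 145
  x=10 (Zone II, w=90) cum 235  ← median
  x=12 (Zone I, w=90) cum 325
⇒ x* = 10
y-coordinate, sorted with cumulative weight:
  y=1 (Zone IV, w=20) cum 20
  y=2 (Zone I, w=90) cum 110
  y=2 (Zone III, w=125) cum 235  ← median
  y=15 (Zone II, w=90) cum 325
⇒ y* = 2

(10, 2)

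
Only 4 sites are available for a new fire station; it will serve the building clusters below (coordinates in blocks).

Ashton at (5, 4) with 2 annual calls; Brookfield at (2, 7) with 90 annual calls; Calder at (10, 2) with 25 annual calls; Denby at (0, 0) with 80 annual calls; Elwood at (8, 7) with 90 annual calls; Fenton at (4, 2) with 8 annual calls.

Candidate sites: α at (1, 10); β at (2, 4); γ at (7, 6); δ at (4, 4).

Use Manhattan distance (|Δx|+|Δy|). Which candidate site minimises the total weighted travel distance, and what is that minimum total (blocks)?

β, total 1848 blocks

Total weighted distance at each candidate:
  α (1, 10): total = 2673
  β (2, 4): total = 1848
  γ (7, 6): total = 1999
  δ (4, 4): total = 1938
Minimum is at β with total 1848 blocks.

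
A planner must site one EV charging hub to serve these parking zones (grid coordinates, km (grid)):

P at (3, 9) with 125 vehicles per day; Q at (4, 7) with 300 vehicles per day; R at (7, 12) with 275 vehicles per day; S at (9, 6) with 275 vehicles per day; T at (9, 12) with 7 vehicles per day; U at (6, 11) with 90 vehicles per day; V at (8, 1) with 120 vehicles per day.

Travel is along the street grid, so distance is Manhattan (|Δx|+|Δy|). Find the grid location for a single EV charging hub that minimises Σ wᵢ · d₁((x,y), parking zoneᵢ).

(7, 7)

Manhattan distance separates: Σwᵢ(|x−xᵢ|+|y−yᵢ|) = Σwᵢ|x−xᵢ| + Σwᵢ|y−yᵢ|, so x and y are optimised independently as 1-D weighted medians.
Total weight W = 1192; half = 596.
x-coordinate, sorted with cumulative weight:
  x=3 (P, w=125) cum 125
  x=4 (Q, w=300) cum 425
  x=6 (U, w=90) cum 515
  x=7 (R, w=275) cum 790  ← median
  x=8 (V, w=120) cum 910
  x=9 (S, w=275) cum 1185
  x=9 (T, w=7) cum 1192
⇒ x* = 7
y-coordinate, sorted with cumulative weight:
  y=1 (V, w=120) cum 120
  y=6 (S, w=275) cum 395
  y=7 (Q, w=300) cum 695  ← median
  y=9 (P, w=125) cum 820
  y=11 (U, w=90) cum 910
  y=12 (R, w=275) cum 1185
  y=12 (T, w=7) cum 1192
⇒ y* = 7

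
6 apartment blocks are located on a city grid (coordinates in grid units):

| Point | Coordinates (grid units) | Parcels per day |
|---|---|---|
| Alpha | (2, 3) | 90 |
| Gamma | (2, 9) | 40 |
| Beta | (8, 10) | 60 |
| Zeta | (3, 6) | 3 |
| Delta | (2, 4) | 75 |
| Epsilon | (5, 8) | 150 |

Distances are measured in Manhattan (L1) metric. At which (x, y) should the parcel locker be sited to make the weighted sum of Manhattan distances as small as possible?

(5, 8)

Manhattan distance separates: Σwᵢ(|x−xᵢ|+|y−yᵢ|) = Σwᵢ|x−xᵢ| + Σwᵢ|y−yᵢ|, so x and y are optimised independently as 1-D weighted medians.
Total weight W = 418; half = 209.
x-coordinate, sorted with cumulative weight:
  x=2 (Alpha, w=90) cum 90
  x=2 (Gamma, w=40) cum 130
  x=2 (Delta, w=75) cum 205
  x=3 (Zeta, w=3) cum 208
  x=5 (Epsilon, w=150) cum 358  ← median
  x=8 (Beta, w=60) cum 418
⇒ x* = 5
y-coordinate, sorted with cumulative weight:
  y=3 (Alpha, w=90) cum 90
  y=4 (Delta, w=75) cum 165
  y=6 (Zeta, w=3) cum 168
  y=8 (Epsilon, w=150) cum 318  ← median
  y=9 (Gamma, w=40) cum 358
  y=10 (Beta, w=60) cum 418
⇒ y* = 8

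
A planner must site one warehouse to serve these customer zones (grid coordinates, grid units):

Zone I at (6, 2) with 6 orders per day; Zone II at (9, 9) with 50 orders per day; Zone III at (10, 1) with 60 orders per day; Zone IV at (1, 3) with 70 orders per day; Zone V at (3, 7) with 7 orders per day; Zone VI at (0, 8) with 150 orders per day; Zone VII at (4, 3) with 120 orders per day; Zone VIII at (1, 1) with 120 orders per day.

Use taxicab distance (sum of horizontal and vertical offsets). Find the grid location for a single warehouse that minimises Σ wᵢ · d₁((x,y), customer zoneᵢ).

Manhattan distance separates: Σwᵢ(|x−xᵢ|+|y−yᵢ|) = Σwᵢ|x−xᵢ| + Σwᵢ|y−yᵢ|, so x and y are optimised independently as 1-D weighted medians.
Total weight W = 583; half = 291.5.
x-coordinate, sorted with cumulative weight:
  x=0 (Zone VI, w=150) cum 150
  x=1 (Zone IV, w=70) cum 220
  x=1 (Zone VIII, w=120) cum 340  ← median
  x=3 (Zone V, w=7) cum 347
  x=4 (Zone VII, w=120) cum 467
  x=6 (Zone I, w=6) cum 473
  x=9 (Zone II, w=50) cum 523
  x=10 (Zone III, w=60) cum 583
⇒ x* = 1
y-coordinate, sorted with cumulative weight:
  y=1 (Zone III, w=60) cum 60
  y=1 (Zone VIII, w=120) cum 180
  y=2 (Zone I, w=6) cum 186
  y=3 (Zone IV, w=70) cum 256
  y=3 (Zone VII, w=120) cum 376  ← median
  y=7 (Zone V, w=7) cum 383
  y=8 (Zone VI, w=150) cum 533
  y=9 (Zone II, w=50) cum 583
⇒ y* = 3

(1, 3)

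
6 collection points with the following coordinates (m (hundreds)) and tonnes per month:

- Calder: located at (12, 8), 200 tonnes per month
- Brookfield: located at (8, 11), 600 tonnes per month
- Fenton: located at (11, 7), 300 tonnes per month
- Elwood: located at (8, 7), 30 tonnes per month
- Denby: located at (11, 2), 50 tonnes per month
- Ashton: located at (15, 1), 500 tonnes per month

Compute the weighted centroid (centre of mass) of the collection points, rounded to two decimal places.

The minimiser of Σwᵢ‖p−pᵢ‖² is the weighted centroid p* = (Σwᵢpᵢ)/(Σwᵢ).
Σwᵢ = 1680.
Σwᵢxᵢ = 200·12 + 600·8 + 300·11 + 30·8 + 50·11 + 500·15 = 18790.
Σwᵢyᵢ = 200·8 + 600·11 + 300·7 + 30·7 + 50·2 + 500·1 = 11110.
x* = 18790/1680 = 11.18, y* = 11110/1680 = 6.61.

(11.18, 6.61)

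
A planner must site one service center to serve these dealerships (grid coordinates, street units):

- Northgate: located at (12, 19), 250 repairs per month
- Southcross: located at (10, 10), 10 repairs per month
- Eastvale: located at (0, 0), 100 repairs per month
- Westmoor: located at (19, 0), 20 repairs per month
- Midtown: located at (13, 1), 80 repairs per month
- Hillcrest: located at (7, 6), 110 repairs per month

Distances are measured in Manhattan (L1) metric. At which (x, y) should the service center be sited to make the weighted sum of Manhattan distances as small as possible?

(12, 6)

Manhattan distance separates: Σwᵢ(|x−xᵢ|+|y−yᵢ|) = Σwᵢ|x−xᵢ| + Σwᵢ|y−yᵢ|, so x and y are optimised independently as 1-D weighted medians.
Total weight W = 570; half = 285.
x-coordinate, sorted with cumulative weight:
  x=0 (Eastvale, w=100) cum 100
  x=7 (Hillcrest, w=110) cum 210
  x=10 (Southcross, w=10) cum 220
  x=12 (Northgate, w=250) cum 470  ← median
  x=13 (Midtown, w=80) cum 550
  x=19 (Westmoor, w=20) cum 570
⇒ x* = 12
y-coordinate, sorted with cumulative weight:
  y=0 (Eastvale, w=100) cum 100
  y=0 (Westmoor, w=20) cum 120
  y=1 (Midtown, w=80) cum 200
  y=6 (Hillcrest, w=110) cum 310  ← median
  y=10 (Southcross, w=10) cum 320
  y=19 (Northgate, w=250) cum 570
⇒ y* = 6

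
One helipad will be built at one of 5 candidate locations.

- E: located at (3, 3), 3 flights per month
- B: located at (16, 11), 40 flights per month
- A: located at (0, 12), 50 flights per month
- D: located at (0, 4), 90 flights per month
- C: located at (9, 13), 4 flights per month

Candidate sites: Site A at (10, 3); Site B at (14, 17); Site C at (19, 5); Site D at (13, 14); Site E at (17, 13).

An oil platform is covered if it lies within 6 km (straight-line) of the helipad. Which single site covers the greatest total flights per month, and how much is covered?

Coverage radius r = 6 km; a point is covered iff (Δx)²+(Δy)² ≤ 6² = 36.
  Site A (10, 3): covers {none} → 0
  Site B (14, 17): covers {none} → 0
  Site C (19, 5): covers {none} → 0
  Site D (13, 14): covers {B, C} → 44
  Site E (17, 13): covers {B} → 40
Maximum coverage at Site D: 44 flights per month.

Site D, covering 44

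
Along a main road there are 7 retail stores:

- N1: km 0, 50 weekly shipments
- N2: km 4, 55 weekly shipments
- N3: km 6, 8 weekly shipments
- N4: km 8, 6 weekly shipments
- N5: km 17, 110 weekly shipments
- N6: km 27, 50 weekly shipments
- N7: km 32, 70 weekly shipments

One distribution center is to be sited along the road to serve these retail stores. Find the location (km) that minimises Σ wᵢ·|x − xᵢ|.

x = 17

For a sum of weighted absolute distances on a line, the optimum is the weighted median (not the mean). Total weight W = 349; half-weight = 174.5.
Sort by position and accumulate weight:
  km 0 (N1, w=50) → cum 50
  km 4 (N2, w=55) → cum 105
  km 6 (N3, w=8) → cum 113
  km 8 (N4, w=6) → cum 119
  km 17 (N5, w=110) → cum 229  ≥ 174.5 → median here
  km 27 (N6, w=50) → cum 279
  km 32 (N7, w=70) → cum 349
Optimal location: km 17.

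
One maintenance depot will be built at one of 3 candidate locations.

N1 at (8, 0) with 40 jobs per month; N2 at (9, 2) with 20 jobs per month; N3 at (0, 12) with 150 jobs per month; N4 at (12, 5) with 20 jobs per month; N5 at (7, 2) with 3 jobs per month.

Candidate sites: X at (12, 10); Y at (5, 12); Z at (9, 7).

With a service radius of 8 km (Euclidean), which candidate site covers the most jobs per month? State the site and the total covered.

Y, covering 150

Coverage radius r = 8 km; a point is covered iff (Δx)²+(Δy)² ≤ 8² = 64.
  X (12, 10): covers {N4} → 20
  Y (5, 12): covers {N3} → 150
  Z (9, 7): covers {N1, N2, N4, N5} → 83
Maximum coverage at Y: 150 jobs per month.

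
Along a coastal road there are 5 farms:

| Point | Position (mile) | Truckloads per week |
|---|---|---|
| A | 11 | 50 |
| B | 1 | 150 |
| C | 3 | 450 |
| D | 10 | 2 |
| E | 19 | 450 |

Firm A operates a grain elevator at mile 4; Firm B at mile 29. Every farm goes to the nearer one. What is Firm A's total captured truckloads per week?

652

The indifferent point is the midpoint (4+29)/2 = 16.5; farms left of it (closer to Firm A at 4) go to Firm A, those right go to Firm B.
  B at 1 (w=150) → Firm A
  C at 3 (w=450) → Firm A
  D at 10 (w=2) → Firm A
  A at 11 (w=50) → Firm A
  E at 19 (w=450) → Firm B
Firm A captures 652; Firm B captures 450.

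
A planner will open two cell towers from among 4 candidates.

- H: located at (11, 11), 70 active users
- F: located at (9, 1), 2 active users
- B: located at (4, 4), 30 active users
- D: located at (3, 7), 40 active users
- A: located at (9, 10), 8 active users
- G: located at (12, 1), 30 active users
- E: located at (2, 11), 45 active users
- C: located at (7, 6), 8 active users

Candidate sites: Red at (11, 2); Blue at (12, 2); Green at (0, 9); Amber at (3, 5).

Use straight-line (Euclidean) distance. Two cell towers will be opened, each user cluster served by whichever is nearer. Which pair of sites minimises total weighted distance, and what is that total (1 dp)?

Evaluate every pair (each demand assigned to the nearer of the two):
  {Blue, Amber}: total = 1161.8
  {Red, Amber}: total = 1168.5
  {Red, Green}: total = 1251.7
  {Blue, Green}: total = 1253.4
  {Green, Amber}: total = 1355.1
  {Red, Blue}: total = 1944.2
Best pair: {Blue, Amber} with total 1161.8.

{Blue, Amber}, total 1161.8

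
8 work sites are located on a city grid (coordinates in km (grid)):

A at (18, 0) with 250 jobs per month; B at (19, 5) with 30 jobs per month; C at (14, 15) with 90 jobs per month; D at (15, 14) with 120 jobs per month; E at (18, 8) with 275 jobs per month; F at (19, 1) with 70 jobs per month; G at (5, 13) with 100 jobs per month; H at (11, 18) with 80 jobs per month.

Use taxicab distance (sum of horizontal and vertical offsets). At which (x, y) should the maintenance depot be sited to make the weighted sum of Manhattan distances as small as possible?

Manhattan distance separates: Σwᵢ(|x−xᵢ|+|y−yᵢ|) = Σwᵢ|x−xᵢ| + Σwᵢ|y−yᵢ|, so x and y are optimised independently as 1-D weighted medians.
Total weight W = 1015; half = 507.5.
x-coordinate, sorted with cumulative weight:
  x=5 (G, w=100) cum 100
  x=11 (H, w=80) cum 180
  x=14 (C, w=90) cum 270
  x=15 (D, w=120) cum 390
  x=18 (A, w=250) cum 640  ← median
  x=18 (E, w=275) cum 915
  x=19 (B, w=30) cum 945
  x=19 (F, w=70) cum 1015
⇒ x* = 18
y-coordinate, sorted with cumulative weight:
  y=0 (A, w=250) cum 250
  y=1 (F, w=70) cum 320
  y=5 (B, w=30) cum 350
  y=8 (E, w=275) cum 625  ← median
  y=13 (G, w=100) cum 725
  y=14 (D, w=120) cum 845
  y=15 (C, w=90) cum 935
  y=18 (H, w=80) cum 1015
⇒ y* = 8

(18, 8)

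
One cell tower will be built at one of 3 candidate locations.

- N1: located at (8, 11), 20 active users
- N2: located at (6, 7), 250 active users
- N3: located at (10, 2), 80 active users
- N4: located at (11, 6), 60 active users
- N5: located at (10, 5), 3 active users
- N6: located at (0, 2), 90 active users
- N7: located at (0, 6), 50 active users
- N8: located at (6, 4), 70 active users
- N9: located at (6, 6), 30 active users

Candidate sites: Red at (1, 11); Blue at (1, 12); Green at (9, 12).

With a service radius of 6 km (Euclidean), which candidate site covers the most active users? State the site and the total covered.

Green, covering 270

Coverage radius r = 6 km; a point is covered iff (Δx)²+(Δy)² ≤ 6² = 36.
  Red (1, 11): covers {N7} → 50
  Blue (1, 12): covers {none} → 0
  Green (9, 12): covers {N1, N2} → 270
Maximum coverage at Green: 270 active users.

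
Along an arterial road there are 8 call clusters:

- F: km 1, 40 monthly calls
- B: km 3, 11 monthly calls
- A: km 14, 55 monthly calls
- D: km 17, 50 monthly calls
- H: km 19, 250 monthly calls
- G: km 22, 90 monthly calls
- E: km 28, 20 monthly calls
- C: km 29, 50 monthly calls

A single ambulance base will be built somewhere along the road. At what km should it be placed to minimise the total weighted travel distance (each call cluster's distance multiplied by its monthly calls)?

For a sum of weighted absolute distances on a line, the optimum is the weighted median (not the mean). Total weight W = 566; half-weight = 283.
Sort by position and accumulate weight:
  km 1 (F, w=40) → cum 40
  km 3 (B, w=11) → cum 51
  km 14 (A, w=55) → cum 106
  km 17 (D, w=50) → cum 156
  km 19 (H, w=250) → cum 406  ≥ 283 → median here
  km 22 (G, w=90) → cum 496
  km 28 (E, w=20) → cum 516
  km 29 (C, w=50) → cum 566
Optimal location: km 19.

x = 19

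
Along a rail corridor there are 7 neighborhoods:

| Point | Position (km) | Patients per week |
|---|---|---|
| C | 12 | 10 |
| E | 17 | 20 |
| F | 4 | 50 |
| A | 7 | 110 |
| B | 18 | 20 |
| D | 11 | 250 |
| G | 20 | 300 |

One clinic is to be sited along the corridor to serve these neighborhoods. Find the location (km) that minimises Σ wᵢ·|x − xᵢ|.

x = 11

For a sum of weighted absolute distances on a line, the optimum is the weighted median (not the mean). Total weight W = 760; half-weight = 380.
Sort by position and accumulate weight:
  km 4 (F, w=50) → cum 50
  km 7 (A, w=110) → cum 160
  km 11 (D, w=250) → cum 410  ≥ 380 → median here
  km 12 (C, w=10) → cum 420
  km 17 (E, w=20) → cum 440
  km 18 (B, w=20) → cum 460
  km 20 (G, w=300) → cum 760
Optimal location: km 11.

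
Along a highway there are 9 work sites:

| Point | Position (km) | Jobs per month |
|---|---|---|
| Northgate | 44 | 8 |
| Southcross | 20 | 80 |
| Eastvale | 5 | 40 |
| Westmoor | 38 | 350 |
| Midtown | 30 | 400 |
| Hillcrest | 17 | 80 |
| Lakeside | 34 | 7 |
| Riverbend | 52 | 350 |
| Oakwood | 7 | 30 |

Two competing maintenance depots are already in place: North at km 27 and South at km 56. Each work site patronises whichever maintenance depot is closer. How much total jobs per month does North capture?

987

The indifferent point is the midpoint (27+56)/2 = 41.5; work sites left of it (closer to North at 27) go to North, those right go to South.
  Eastvale at 5 (w=40) → North
  Oakwood at 7 (w=30) → North
  Hillcrest at 17 (w=80) → North
  Southcross at 20 (w=80) → North
  Midtown at 30 (w=400) → North
  Lakeside at 34 (w=7) → North
  Westmoor at 38 (w=350) → North
  Northgate at 44 (w=8) → South
  Riverbend at 52 (w=350) → South
North captures 987; South captures 358.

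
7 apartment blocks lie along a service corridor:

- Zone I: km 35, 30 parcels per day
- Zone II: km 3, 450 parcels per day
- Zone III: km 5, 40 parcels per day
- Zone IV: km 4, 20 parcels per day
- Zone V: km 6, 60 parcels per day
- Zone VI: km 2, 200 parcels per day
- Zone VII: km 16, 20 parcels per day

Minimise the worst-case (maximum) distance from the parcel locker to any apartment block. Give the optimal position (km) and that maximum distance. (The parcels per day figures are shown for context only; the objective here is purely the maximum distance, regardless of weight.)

location 18.5, max distance 16.5

The 1-center on a line is the midpoint of the two extreme points: leftmost at 2, rightmost at 35.
Optimal location = (2 + 35)/2 = 18.5; maximum distance = (35 − 2)/2 = 16.5.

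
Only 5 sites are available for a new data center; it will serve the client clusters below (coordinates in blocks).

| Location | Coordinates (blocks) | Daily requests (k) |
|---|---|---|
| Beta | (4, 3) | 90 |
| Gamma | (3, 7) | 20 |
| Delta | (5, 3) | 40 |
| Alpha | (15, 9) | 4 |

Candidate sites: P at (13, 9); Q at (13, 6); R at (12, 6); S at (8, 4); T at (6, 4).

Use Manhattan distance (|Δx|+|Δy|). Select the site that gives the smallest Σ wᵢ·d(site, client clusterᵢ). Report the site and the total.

Total weighted distance at each candidate:
  P (13, 9): total = 2158
  Q (13, 6): total = 1760
  R (12, 6): total = 1614
  S (8, 4): total = 818
  T (6, 4): total = 526
Minimum is at T with total 526 blocks.

T, total 526 blocks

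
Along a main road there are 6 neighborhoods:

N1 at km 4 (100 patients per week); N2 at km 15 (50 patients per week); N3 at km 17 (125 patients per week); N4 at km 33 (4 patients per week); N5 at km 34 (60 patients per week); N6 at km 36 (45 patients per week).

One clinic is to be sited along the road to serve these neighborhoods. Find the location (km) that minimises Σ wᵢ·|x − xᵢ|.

x = 17

For a sum of weighted absolute distances on a line, the optimum is the weighted median (not the mean). Total weight W = 384; half-weight = 192.
Sort by position and accumulate weight:
  km 4 (N1, w=100) → cum 100
  km 15 (N2, w=50) → cum 150
  km 17 (N3, w=125) → cum 275  ≥ 192 → median here
  km 33 (N4, w=4) → cum 279
  km 34 (N5, w=60) → cum 339
  km 36 (N6, w=45) → cum 384
Optimal location: km 17.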